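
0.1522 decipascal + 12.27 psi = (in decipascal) 8.46e+05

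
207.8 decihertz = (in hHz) 0.2078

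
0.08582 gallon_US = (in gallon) 0.08582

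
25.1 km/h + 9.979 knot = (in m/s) 12.11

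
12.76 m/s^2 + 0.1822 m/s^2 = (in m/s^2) 12.94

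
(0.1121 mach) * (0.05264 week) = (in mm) 1.215e+09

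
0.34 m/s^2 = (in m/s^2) 0.34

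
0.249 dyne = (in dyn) 0.249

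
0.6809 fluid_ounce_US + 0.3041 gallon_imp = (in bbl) 0.008822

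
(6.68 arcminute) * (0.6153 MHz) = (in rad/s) 1196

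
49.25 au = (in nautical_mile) 3.978e+09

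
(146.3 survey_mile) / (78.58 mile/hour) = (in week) 0.01108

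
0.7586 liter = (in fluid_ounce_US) 25.65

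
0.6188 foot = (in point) 534.6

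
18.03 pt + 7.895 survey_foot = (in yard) 2.639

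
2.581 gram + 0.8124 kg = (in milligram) 8.15e+05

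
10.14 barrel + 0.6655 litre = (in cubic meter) 1.613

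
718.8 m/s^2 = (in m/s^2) 718.8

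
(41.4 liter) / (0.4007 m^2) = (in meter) 0.1033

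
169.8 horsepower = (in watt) 1.266e+05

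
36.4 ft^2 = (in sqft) 36.4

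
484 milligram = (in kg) 0.000484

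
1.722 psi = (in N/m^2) 1.187e+04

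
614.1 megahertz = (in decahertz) 6.141e+07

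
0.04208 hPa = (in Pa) 4.208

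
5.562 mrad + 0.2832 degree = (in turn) 0.001672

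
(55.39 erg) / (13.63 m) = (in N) 4.064e-07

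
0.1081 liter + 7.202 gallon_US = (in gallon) 7.231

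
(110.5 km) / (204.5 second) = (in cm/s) 5.403e+04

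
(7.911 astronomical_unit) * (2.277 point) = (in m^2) 9.507e+08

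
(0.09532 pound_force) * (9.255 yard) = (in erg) 3.588e+07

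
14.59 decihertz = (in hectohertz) 0.01459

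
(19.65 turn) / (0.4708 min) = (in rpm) 41.74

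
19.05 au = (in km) 2.85e+09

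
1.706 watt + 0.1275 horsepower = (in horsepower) 0.1298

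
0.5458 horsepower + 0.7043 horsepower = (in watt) 932.2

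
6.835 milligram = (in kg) 6.835e-06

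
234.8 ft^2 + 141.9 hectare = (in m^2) 1.419e+06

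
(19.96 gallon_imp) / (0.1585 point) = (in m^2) 1623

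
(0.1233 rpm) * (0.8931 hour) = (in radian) 41.51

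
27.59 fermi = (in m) 2.759e-14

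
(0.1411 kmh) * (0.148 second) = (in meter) 0.005801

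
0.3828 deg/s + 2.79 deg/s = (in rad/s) 0.05538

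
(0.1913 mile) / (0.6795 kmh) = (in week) 0.002697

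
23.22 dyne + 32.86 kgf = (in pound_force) 72.44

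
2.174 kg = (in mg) 2.174e+06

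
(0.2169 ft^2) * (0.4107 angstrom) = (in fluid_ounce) 2.798e-08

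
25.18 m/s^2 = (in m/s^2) 25.18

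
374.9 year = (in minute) 1.97e+08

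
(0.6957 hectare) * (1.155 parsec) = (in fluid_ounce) 8.384e+24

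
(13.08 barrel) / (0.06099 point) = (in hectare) 9.665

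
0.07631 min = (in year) 1.452e-07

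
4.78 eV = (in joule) 7.658e-19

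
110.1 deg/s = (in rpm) 18.35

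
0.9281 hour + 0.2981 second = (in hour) 0.9282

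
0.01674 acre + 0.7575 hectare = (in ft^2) 8.227e+04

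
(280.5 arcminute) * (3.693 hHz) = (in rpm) 287.7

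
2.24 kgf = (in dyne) 2.197e+06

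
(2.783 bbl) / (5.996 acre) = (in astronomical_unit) 1.219e-16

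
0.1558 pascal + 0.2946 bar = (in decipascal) 2.946e+05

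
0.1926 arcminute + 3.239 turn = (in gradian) 1296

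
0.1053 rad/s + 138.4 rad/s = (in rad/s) 138.5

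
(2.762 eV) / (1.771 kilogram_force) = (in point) 7.223e-17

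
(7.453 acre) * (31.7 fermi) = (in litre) 9.561e-07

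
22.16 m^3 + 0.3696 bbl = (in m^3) 22.22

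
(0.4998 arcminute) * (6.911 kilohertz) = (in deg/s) 57.57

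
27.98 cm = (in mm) 279.8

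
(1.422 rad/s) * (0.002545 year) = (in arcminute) 3.923e+08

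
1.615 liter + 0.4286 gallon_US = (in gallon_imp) 0.7121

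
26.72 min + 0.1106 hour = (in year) 6.346e-05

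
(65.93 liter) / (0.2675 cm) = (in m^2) 24.65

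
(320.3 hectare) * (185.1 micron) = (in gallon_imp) 1.304e+05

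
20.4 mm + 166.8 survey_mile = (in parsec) 8.7e-12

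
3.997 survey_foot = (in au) 8.144e-12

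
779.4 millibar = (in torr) 584.6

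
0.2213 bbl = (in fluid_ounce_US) 1190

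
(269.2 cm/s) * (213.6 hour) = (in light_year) 2.188e-10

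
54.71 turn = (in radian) 343.8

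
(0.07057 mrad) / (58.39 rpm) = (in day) 1.336e-10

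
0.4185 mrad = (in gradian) 0.02664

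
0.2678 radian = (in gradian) 17.05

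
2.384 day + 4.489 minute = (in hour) 57.29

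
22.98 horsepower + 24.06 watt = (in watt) 1.716e+04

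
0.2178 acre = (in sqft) 9487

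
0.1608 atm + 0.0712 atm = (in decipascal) 2.351e+05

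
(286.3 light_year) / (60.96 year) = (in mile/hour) 3.152e+09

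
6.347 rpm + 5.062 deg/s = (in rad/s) 0.753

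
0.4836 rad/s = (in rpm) 4.618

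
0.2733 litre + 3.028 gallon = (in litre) 11.74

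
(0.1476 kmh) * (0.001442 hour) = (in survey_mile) 0.0001323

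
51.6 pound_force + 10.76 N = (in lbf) 54.02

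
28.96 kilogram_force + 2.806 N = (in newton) 286.8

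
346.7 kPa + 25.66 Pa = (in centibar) 346.7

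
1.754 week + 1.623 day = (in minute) 2.002e+04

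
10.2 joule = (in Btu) 0.009668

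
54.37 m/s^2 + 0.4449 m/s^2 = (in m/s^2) 54.81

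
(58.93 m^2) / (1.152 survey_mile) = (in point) 90.1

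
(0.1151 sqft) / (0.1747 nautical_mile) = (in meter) 3.305e-05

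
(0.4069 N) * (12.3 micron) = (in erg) 50.05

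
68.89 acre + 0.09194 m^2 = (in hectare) 27.88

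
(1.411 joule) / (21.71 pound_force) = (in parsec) 4.735e-19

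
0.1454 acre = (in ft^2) 6334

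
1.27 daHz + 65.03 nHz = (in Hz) 12.7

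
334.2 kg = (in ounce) 1.179e+04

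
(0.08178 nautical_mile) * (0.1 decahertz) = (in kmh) 545.2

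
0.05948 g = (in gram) 0.05948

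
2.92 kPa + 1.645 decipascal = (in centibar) 2.92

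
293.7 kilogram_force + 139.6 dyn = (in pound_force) 647.5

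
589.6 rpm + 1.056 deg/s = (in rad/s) 61.76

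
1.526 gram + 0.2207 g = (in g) 1.747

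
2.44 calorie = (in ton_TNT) 2.44e-09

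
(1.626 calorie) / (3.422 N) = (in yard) 2.174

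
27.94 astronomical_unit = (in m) 4.18e+12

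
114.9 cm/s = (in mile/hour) 2.57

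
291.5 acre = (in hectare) 118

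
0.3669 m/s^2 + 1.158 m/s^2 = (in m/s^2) 1.525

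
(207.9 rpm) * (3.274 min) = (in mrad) 4.277e+06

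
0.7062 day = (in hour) 16.95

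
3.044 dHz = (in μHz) 3.044e+05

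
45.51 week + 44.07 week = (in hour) 1.505e+04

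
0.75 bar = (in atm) 0.7402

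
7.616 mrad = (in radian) 0.007616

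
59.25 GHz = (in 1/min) 3.555e+12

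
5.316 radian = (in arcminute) 1.828e+04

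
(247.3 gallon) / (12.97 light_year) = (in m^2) 7.629e-18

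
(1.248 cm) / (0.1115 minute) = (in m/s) 0.001865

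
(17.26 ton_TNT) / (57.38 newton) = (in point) 3.568e+12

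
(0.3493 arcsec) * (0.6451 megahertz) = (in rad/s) 1.092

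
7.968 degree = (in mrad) 139.1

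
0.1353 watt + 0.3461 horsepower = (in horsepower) 0.3463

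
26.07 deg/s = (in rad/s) 0.455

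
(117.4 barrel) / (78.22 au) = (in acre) 3.942e-16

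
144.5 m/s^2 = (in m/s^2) 144.5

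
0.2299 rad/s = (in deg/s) 13.17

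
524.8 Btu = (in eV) 3.456e+24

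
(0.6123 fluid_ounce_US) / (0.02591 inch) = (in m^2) 0.02751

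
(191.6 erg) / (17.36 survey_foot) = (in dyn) 0.3621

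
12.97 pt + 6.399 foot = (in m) 1.955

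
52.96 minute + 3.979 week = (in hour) 669.4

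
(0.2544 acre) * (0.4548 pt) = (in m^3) 0.1652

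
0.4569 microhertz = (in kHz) 4.569e-10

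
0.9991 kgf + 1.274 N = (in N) 11.07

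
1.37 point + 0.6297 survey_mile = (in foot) 3325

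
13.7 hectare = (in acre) 33.85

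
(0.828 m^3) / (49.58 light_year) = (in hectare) 1.765e-22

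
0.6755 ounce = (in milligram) 1.915e+04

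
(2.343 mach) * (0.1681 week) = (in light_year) 8.573e-09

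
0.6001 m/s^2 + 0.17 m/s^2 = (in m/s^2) 0.7701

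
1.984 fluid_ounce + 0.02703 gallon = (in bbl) 0.001013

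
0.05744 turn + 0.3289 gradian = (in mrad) 366.1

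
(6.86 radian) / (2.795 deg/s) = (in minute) 2.344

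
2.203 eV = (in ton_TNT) 8.436e-29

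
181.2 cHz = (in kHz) 0.001812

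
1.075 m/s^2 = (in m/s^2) 1.075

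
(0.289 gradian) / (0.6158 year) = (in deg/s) 1.339e-08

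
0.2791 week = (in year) 0.005353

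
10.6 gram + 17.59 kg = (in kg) 17.6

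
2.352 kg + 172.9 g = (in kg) 2.525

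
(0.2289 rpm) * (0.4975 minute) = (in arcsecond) 1.476e+05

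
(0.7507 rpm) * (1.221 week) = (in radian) 5.805e+04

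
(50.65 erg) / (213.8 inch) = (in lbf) 2.097e-07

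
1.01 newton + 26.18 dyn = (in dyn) 1.01e+05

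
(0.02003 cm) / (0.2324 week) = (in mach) 4.185e-12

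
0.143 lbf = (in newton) 0.6361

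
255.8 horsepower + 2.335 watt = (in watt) 1.908e+05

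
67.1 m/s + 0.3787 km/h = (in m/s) 67.21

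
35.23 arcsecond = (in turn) 2.718e-05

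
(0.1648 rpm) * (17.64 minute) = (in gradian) 1163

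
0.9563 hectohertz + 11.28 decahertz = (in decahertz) 20.84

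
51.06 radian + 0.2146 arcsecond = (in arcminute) 1.755e+05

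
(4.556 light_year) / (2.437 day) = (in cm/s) 2.047e+13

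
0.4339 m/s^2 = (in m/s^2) 0.4339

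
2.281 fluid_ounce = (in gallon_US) 0.01782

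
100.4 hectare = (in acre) 248.1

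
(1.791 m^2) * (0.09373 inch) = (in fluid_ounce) 144.2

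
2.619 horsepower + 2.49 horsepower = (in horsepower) 5.109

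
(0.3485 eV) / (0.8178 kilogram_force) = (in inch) 2.741e-19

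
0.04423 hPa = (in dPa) 44.23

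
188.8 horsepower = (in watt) 1.408e+05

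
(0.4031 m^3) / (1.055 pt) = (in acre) 0.2676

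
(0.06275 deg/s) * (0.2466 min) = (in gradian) 1.032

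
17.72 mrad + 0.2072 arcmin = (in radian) 0.01778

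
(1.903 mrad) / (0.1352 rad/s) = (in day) 1.629e-07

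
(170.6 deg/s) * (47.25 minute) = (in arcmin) 2.902e+07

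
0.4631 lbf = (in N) 2.06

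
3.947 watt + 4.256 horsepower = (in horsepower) 4.261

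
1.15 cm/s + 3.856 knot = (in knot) 3.878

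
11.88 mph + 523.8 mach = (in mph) 3.99e+05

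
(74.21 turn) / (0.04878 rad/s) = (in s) 9559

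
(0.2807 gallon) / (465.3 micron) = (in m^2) 2.284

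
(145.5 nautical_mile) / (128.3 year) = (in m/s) 6.66e-05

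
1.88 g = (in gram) 1.88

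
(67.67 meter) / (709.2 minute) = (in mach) 4.67e-06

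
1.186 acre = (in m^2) 4800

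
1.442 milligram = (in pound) 3.179e-06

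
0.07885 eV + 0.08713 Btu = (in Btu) 0.08713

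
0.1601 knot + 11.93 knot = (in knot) 12.09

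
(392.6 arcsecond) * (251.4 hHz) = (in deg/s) 2742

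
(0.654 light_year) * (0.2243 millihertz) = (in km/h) 4.996e+12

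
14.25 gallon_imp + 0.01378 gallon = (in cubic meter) 0.06483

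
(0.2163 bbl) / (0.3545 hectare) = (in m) 9.701e-06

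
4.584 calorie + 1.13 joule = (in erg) 2.031e+08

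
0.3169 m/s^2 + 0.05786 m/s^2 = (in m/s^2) 0.3748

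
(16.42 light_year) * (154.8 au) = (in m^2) 3.597e+30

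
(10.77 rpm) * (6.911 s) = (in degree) 446.6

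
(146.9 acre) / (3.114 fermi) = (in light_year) 2.018e+04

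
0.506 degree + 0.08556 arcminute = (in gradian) 0.5638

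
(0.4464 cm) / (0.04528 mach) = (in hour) 8.043e-08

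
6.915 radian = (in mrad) 6915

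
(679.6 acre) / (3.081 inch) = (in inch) 1.384e+09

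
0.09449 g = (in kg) 9.449e-05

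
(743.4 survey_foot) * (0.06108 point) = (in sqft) 0.05255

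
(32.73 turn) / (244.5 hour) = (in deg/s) 0.01339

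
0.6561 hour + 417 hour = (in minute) 2.506e+04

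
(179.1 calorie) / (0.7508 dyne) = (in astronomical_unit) 0.0006672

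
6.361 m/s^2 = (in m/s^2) 6.361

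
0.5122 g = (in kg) 0.0005122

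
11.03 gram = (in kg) 0.01103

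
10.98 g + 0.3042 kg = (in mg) 3.152e+05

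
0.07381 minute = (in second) 4.429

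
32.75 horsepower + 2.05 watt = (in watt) 2.442e+04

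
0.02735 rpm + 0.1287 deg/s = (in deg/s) 0.2928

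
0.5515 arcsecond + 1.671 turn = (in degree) 601.6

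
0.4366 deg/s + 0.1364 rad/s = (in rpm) 1.375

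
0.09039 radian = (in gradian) 5.754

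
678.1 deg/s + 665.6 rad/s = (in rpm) 6469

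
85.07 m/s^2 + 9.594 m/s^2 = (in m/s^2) 94.66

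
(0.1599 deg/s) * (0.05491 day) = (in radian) 13.24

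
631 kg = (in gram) 6.31e+05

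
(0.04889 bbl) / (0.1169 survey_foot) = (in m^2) 0.2181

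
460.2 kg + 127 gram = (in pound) 1015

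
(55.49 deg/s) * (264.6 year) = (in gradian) 5.145e+11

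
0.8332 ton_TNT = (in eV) 2.176e+28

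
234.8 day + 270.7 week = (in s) 1.84e+08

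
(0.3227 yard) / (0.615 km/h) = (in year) 5.477e-08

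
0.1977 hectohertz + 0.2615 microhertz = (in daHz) 1.977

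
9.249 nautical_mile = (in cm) 1.713e+06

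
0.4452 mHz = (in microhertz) 445.2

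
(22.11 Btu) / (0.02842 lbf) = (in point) 5.231e+08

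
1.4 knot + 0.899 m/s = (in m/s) 1.619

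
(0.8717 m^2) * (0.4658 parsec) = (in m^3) 1.253e+16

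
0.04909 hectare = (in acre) 0.1213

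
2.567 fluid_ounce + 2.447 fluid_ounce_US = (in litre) 0.1483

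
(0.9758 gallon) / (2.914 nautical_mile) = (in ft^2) 7.367e-06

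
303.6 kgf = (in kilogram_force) 303.6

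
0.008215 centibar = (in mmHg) 0.06162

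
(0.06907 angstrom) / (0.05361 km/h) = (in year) 1.471e-17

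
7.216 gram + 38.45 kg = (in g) 3.846e+04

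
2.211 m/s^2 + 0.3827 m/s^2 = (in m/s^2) 2.594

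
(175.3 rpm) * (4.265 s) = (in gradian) 4984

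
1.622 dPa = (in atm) 1.601e-06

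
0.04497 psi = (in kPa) 0.3101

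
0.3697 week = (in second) 2.236e+05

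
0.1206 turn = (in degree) 43.42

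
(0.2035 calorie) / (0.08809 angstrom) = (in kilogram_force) 9.856e+09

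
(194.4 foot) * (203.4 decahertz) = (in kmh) 4.339e+05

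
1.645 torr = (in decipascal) 2193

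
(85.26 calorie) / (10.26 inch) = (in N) 1369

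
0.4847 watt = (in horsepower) 0.00065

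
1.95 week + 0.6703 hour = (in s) 1.182e+06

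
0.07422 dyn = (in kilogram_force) 7.568e-08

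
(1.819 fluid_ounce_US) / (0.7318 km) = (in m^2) 7.351e-08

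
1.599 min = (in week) 0.0001586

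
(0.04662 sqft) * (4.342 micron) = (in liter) 1.881e-05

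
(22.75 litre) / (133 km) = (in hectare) 1.711e-11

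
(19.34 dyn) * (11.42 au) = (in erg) 3.304e+15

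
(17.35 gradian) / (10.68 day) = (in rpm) 2.82e-06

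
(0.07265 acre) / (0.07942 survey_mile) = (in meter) 2.3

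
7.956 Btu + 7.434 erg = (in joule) 8394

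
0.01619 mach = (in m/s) 5.513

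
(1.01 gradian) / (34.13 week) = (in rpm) 7.339e-09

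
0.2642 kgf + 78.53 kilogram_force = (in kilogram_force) 78.79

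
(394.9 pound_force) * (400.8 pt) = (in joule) 248.4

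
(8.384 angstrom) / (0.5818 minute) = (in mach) 7.054e-14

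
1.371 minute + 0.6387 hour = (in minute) 39.69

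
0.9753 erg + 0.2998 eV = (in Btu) 9.244e-11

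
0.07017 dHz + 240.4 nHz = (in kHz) 7.017e-06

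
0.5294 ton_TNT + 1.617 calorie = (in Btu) 2.099e+06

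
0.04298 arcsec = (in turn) 3.316e-08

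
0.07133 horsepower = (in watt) 53.19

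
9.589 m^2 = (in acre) 0.002369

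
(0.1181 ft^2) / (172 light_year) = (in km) 6.743e-24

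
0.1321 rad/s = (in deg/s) 7.569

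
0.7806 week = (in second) 4.721e+05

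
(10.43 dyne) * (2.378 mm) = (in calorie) 5.928e-08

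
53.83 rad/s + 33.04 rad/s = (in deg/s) 4977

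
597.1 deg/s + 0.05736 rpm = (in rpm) 99.57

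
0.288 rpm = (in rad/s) 0.03016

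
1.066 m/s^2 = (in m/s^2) 1.066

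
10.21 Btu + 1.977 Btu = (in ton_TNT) 3.073e-06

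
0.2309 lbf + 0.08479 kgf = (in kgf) 0.1895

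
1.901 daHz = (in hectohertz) 0.1901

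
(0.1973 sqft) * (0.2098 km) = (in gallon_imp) 845.9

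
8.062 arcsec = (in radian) 3.909e-05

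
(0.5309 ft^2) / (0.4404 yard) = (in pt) 347.2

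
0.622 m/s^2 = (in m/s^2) 0.622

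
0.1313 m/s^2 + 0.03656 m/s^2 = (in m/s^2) 0.1679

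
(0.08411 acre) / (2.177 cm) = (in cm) 1.564e+06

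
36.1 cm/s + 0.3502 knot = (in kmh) 1.948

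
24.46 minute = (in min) 24.46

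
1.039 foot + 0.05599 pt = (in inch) 12.47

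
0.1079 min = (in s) 6.474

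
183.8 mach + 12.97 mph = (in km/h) 2.253e+05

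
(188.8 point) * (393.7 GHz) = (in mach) 7.701e+07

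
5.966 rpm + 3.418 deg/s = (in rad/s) 0.6844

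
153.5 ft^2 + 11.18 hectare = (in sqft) 1.204e+06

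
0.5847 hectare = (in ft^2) 6.294e+04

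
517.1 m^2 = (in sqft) 5566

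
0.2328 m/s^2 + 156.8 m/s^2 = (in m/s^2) 157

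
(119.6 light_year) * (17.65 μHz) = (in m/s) 1.997e+13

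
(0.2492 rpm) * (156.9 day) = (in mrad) 3.538e+08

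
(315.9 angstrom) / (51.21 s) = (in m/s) 6.169e-10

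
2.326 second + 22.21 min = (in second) 1335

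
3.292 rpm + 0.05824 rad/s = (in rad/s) 0.403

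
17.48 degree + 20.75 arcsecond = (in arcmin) 1049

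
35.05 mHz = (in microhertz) 3.505e+04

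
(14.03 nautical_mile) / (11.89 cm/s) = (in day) 2.529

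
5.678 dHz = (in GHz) 5.678e-10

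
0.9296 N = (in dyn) 9.296e+04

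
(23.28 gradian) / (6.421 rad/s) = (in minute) 0.0009492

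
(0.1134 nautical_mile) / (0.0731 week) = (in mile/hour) 0.01063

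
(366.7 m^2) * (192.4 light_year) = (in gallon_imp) 1.468e+23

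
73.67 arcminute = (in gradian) 1.364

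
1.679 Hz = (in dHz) 16.79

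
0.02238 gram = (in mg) 22.38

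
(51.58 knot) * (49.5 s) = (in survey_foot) 4309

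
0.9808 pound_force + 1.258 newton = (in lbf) 1.264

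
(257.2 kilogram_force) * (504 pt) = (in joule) 448.5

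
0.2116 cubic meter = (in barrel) 1.331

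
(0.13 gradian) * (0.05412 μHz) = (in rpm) 1.055e-09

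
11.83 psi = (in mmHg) 611.8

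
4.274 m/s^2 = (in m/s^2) 4.274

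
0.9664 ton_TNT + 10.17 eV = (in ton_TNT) 0.9664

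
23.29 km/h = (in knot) 12.58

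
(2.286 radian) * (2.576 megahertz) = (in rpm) 5.623e+07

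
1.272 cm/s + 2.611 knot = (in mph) 3.033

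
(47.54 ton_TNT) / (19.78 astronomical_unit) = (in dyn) 6722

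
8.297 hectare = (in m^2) 8.297e+04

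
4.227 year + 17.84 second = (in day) 1543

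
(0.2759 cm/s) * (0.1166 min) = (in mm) 19.3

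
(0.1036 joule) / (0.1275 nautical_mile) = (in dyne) 43.87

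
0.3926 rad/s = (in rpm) 3.749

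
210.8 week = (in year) 4.043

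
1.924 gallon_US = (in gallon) 1.924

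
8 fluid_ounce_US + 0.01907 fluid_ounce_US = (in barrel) 0.001492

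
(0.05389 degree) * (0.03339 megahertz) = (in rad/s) 31.41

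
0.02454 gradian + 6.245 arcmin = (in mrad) 2.202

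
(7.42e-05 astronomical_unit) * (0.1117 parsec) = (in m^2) 3.826e+22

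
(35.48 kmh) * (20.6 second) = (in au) 1.357e-09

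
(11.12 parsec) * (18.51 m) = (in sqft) 6.836e+19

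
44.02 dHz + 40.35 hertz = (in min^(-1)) 2685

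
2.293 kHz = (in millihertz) 2.293e+06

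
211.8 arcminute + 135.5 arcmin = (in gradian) 6.431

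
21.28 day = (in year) 0.0583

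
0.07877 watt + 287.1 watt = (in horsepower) 0.3851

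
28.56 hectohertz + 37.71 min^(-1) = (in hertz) 2857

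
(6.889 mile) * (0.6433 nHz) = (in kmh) 2.568e-05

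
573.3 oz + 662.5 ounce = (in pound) 77.24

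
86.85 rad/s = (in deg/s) 4976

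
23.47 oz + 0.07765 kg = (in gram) 743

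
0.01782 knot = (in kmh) 0.033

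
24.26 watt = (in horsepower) 0.03253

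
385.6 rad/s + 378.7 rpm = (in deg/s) 2.437e+04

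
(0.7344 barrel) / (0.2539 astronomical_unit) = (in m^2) 3.074e-12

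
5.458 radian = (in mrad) 5458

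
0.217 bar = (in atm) 0.2142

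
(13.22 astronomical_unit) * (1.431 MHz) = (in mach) 8.311e+15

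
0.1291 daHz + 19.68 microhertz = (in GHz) 1.291e-09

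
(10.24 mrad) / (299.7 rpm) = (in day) 3.776e-09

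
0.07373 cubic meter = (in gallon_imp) 16.22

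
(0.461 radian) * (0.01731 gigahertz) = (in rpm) 7.62e+07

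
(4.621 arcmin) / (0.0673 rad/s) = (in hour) 5.548e-06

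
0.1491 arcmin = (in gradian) 0.002761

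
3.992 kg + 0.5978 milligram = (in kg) 3.992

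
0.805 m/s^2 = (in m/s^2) 0.805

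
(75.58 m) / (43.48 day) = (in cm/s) 0.002012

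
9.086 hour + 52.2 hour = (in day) 2.554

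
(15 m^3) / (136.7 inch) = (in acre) 0.001068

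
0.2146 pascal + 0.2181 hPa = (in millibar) 0.2202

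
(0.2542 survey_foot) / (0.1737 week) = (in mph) 1.65e-06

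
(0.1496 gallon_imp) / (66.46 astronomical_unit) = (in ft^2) 7.363e-16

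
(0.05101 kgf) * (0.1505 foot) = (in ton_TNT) 5.484e-12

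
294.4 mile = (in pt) 1.343e+09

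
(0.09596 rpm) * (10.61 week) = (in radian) 6.448e+04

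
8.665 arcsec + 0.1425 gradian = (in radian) 0.00228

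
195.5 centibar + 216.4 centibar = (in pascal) 4.119e+05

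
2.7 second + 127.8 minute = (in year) 0.0002432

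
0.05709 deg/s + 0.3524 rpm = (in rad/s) 0.0379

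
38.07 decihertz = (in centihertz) 380.7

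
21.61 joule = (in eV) 1.349e+20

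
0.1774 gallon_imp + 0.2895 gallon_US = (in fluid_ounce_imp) 66.95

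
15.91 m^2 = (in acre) 0.003931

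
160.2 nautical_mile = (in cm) 2.967e+07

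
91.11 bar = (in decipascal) 9.111e+07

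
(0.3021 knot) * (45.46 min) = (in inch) 1.669e+04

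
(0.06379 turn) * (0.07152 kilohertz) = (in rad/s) 28.67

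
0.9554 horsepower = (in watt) 712.4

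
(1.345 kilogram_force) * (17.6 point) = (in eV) 5.111e+17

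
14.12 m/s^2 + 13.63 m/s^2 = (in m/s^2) 27.75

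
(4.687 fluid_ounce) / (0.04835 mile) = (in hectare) 1.781e-10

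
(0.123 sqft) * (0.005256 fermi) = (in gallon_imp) 1.321e-17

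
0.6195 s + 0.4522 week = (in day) 3.165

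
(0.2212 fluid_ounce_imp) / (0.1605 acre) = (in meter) 9.676e-09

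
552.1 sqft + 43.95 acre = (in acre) 43.96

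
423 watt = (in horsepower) 0.5673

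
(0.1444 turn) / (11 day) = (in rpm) 9.116e-06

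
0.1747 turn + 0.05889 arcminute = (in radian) 1.098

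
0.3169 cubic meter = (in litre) 316.9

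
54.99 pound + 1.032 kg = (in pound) 57.27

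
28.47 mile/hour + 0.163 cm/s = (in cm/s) 1273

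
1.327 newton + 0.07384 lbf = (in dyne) 1.655e+05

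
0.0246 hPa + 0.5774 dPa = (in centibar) 0.002518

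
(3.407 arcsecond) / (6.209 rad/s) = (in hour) 7.39e-10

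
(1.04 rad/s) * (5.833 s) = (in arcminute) 2.085e+04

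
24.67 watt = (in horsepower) 0.03308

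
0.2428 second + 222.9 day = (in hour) 5350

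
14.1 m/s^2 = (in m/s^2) 14.1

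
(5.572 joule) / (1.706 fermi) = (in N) 3.266e+15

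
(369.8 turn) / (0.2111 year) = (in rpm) 0.003333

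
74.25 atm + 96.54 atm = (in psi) 2510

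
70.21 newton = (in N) 70.21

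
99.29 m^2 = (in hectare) 0.009929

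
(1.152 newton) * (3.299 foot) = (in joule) 1.158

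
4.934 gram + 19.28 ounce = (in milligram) 5.515e+05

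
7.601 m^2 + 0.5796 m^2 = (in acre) 0.002021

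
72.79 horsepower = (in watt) 5.428e+04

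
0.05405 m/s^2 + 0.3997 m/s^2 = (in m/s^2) 0.4537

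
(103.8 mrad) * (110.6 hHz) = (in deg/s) 6.578e+04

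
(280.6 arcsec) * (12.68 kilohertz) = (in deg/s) 988.3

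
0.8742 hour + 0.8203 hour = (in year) 0.0001934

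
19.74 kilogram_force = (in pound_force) 43.52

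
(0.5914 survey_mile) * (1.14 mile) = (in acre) 431.5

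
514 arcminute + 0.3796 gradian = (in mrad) 155.5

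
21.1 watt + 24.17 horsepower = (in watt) 1.804e+04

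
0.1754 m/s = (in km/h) 0.6314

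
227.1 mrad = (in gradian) 14.46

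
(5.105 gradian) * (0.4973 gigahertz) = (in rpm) 3.808e+08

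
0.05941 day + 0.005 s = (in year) 0.0001628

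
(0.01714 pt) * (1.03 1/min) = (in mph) 2.322e-07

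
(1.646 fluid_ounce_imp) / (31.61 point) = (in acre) 1.036e-06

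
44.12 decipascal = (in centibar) 0.004412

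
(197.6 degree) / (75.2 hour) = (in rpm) 0.0001217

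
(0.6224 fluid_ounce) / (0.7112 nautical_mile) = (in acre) 3.453e-12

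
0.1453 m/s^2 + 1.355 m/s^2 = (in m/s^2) 1.5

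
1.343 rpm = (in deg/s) 8.058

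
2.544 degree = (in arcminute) 152.6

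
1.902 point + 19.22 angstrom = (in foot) 0.002201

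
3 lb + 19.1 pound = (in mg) 1.002e+07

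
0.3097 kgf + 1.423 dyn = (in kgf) 0.3097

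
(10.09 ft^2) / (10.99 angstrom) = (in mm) 8.529e+11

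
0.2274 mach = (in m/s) 77.43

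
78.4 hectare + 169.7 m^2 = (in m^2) 7.842e+05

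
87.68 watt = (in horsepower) 0.1176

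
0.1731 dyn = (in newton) 1.731e-06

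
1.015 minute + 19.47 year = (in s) 6.14e+08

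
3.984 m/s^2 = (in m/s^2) 3.984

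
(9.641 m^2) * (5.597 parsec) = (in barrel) 1.047e+19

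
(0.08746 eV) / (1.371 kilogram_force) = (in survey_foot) 3.419e-21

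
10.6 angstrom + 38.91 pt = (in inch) 0.5404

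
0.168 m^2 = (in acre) 4.151e-05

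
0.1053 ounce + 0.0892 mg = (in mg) 2985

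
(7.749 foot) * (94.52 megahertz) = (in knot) 4.34e+08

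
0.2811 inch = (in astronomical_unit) 4.773e-14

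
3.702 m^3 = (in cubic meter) 3.702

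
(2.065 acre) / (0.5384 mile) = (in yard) 10.55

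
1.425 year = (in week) 74.3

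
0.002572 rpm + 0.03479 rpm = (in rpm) 0.03736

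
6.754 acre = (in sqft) 2.942e+05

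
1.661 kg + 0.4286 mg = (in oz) 58.59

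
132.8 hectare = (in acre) 328.2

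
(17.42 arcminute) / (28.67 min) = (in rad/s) 2.946e-06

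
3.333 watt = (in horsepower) 0.00447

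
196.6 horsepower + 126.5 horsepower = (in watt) 2.409e+05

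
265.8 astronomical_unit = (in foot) 1.305e+14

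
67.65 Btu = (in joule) 7.137e+04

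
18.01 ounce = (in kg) 0.5106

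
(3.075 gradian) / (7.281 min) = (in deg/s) 0.006335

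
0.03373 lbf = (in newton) 0.15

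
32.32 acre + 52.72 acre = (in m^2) 3.441e+05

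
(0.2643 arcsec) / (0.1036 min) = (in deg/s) 1.181e-05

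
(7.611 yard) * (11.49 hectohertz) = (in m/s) 7996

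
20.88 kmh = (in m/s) 5.8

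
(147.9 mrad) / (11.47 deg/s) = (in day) 8.551e-06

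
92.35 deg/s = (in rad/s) 1.612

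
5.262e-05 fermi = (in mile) 3.27e-23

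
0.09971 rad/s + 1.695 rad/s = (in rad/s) 1.795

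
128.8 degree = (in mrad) 2248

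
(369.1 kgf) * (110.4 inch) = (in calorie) 2426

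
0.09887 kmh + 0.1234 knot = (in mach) 0.0002671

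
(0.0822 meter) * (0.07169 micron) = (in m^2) 5.893e-09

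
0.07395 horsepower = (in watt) 55.14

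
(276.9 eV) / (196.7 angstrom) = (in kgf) 2.3e-10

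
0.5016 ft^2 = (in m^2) 0.0466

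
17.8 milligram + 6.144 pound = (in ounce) 98.3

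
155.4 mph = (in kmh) 250.1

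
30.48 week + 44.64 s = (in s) 1.843e+07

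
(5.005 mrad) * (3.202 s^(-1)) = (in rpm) 0.153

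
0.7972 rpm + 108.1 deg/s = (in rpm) 18.81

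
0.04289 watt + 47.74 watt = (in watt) 47.78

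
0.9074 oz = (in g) 25.72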